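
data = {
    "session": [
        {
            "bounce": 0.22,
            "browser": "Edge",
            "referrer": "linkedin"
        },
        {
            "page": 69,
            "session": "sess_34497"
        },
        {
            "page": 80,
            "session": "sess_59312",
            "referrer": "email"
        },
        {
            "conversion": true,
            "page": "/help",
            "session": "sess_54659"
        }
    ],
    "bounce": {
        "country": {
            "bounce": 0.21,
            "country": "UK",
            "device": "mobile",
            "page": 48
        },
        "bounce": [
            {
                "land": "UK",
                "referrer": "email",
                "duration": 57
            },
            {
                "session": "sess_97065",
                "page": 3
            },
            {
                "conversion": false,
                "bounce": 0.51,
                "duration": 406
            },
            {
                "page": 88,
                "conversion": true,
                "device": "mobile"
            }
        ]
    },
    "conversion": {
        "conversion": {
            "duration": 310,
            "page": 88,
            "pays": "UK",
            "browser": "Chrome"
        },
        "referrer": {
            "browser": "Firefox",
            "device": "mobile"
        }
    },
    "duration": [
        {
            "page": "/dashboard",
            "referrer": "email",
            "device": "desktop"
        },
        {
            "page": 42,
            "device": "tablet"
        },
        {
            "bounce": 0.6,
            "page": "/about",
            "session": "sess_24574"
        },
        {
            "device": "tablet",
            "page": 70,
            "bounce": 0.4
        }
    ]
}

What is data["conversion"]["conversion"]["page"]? 88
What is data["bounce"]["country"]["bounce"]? 0.21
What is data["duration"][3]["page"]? 70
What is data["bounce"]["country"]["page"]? 48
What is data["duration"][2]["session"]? "sess_24574"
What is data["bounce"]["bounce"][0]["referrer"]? "email"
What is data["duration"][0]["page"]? "/dashboard"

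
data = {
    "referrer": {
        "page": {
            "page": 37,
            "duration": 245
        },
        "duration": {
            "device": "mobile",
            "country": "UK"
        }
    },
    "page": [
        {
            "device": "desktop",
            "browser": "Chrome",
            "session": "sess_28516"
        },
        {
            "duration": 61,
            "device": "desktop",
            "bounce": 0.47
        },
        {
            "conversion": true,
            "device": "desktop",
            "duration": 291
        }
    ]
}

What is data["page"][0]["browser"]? "Chrome"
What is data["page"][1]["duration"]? 61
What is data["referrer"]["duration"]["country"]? "UK"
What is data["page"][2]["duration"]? 291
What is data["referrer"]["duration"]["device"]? "mobile"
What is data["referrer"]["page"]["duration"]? 245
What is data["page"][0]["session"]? "sess_28516"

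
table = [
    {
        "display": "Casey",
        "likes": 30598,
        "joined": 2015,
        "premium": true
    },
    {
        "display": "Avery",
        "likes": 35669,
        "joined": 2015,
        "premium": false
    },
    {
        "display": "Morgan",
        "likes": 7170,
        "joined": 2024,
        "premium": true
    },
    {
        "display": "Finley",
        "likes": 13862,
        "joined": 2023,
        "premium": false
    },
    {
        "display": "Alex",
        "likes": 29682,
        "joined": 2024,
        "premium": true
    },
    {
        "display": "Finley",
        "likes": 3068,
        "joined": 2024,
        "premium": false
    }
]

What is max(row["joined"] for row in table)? 2024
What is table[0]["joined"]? 2015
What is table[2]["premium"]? True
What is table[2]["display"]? "Morgan"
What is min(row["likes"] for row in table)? 3068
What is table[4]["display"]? "Alex"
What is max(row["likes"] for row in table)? 35669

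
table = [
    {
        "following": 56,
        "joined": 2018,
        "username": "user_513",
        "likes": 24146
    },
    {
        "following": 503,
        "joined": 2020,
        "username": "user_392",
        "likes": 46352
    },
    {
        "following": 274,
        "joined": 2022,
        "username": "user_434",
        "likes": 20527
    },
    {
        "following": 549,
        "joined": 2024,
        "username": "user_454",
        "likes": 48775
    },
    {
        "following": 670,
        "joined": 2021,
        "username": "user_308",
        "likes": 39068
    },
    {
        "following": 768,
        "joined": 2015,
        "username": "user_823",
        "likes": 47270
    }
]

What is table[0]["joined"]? 2018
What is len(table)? 6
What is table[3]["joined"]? 2024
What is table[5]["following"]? 768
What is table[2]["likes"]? 20527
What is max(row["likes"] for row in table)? 48775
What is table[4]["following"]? 670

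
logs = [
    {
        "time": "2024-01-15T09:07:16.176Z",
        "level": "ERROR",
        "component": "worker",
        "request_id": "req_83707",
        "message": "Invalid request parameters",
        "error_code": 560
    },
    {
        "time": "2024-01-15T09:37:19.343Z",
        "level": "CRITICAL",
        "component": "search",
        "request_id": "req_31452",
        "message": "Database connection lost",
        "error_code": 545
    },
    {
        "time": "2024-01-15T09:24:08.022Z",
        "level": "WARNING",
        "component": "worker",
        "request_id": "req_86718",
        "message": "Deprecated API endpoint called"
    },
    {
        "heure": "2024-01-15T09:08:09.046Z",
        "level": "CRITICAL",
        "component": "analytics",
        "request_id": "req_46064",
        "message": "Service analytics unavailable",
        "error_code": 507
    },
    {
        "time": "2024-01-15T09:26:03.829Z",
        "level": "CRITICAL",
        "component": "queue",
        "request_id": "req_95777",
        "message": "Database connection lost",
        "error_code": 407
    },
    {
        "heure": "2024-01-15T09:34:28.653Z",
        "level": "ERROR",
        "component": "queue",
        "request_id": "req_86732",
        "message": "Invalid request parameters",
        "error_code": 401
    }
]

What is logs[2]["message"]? "Deprecated API endpoint called"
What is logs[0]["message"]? "Invalid request parameters"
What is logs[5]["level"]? "ERROR"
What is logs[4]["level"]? "CRITICAL"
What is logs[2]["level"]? "WARNING"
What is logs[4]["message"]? "Database connection lost"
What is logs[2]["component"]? "worker"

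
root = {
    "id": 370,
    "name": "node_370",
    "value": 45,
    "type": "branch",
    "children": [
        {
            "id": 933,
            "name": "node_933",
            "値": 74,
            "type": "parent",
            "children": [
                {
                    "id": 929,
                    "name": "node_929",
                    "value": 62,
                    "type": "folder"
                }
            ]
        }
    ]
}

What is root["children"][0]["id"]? 933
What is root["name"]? "node_370"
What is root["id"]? 370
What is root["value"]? 45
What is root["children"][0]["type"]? "parent"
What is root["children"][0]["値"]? 74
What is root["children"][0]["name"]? "node_933"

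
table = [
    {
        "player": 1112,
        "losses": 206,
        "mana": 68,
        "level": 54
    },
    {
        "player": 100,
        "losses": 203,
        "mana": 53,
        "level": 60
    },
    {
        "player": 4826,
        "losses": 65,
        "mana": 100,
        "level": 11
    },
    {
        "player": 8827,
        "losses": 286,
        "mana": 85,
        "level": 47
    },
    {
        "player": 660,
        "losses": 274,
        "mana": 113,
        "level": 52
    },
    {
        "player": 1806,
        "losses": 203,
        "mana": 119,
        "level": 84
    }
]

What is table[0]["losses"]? 206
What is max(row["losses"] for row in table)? 286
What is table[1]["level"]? 60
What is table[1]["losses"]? 203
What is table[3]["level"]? 47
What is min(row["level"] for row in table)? 11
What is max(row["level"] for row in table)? 84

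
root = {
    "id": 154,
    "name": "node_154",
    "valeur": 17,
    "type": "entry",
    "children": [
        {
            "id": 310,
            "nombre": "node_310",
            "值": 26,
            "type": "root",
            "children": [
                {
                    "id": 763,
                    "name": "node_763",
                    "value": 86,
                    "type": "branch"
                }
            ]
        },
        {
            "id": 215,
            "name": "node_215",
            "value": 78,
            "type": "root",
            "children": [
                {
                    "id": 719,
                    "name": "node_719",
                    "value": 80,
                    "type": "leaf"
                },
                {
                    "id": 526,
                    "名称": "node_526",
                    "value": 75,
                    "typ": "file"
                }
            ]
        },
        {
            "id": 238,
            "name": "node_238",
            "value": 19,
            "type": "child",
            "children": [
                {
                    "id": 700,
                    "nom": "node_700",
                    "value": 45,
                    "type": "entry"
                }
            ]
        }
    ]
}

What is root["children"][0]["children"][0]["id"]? 763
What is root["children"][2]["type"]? "child"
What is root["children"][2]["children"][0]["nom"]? "node_700"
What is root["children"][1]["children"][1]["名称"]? "node_526"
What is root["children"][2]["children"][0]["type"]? "entry"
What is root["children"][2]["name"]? "node_238"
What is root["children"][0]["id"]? 310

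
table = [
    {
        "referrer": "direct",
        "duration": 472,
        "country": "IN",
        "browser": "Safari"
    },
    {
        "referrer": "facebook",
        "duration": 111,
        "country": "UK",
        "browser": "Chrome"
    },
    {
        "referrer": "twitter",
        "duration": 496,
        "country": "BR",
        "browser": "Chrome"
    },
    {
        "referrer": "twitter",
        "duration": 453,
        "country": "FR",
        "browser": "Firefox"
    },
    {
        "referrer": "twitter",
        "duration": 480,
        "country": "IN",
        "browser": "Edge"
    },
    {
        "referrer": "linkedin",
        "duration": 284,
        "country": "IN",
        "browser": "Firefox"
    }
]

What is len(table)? 6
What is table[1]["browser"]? "Chrome"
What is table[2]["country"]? "BR"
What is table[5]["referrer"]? "linkedin"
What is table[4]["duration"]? 480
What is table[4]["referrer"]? "twitter"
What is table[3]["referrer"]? "twitter"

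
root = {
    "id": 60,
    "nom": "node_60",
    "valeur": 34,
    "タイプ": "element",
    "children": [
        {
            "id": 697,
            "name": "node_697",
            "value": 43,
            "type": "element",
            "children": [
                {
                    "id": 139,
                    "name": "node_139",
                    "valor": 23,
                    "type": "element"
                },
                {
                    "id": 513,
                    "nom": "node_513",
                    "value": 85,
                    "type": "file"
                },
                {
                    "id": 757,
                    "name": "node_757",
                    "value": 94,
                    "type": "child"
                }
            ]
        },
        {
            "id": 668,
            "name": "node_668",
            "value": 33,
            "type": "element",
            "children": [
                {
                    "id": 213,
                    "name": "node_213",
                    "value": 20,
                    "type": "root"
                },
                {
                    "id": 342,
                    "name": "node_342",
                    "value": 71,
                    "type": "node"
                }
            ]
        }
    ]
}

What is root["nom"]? "node_60"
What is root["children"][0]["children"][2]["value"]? 94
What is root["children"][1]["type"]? "element"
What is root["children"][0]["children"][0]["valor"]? 23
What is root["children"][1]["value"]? 33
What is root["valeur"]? 34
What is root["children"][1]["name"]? "node_668"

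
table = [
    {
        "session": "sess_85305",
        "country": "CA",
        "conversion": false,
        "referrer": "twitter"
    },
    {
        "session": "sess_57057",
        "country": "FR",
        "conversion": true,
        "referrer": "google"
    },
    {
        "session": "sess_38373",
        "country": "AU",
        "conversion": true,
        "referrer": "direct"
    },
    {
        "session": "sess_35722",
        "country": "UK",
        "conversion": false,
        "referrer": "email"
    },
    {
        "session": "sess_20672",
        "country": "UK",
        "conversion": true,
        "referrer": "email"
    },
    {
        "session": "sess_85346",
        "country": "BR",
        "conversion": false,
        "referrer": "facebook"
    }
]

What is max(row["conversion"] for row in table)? True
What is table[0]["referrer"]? "twitter"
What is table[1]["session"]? "sess_57057"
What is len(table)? 6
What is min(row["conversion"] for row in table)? False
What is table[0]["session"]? "sess_85305"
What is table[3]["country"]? "UK"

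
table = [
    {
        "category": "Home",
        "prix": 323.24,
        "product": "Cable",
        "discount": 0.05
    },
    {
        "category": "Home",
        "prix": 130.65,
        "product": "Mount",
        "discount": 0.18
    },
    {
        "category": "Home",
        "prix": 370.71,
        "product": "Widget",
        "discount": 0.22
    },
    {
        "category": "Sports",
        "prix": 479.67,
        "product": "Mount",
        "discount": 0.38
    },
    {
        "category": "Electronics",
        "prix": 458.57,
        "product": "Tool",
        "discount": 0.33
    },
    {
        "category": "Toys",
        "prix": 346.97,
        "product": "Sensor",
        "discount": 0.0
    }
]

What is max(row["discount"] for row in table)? 0.38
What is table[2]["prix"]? 370.71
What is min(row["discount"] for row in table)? 0.0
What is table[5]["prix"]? 346.97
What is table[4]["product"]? "Tool"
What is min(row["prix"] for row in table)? 130.65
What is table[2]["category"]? "Home"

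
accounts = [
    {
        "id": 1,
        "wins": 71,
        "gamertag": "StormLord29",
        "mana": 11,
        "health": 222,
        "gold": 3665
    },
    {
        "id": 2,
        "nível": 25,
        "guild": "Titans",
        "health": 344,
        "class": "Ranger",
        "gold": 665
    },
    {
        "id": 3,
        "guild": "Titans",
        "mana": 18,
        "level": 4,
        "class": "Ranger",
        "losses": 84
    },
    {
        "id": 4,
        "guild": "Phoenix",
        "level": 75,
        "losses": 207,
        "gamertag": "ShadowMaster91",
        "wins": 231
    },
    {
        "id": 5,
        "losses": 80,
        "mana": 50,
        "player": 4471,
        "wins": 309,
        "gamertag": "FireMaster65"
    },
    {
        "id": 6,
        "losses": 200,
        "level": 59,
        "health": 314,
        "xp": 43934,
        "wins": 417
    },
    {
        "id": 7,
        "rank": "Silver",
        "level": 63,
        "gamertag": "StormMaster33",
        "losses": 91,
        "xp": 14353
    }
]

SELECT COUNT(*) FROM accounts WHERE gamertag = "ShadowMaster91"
1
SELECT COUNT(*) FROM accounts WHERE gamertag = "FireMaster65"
1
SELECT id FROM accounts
[1, 2, 3, 4, 5, 6, 7]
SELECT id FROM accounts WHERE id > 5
[6, 7]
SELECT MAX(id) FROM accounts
7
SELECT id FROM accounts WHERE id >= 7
[7]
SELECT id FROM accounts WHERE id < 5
[1, 2, 3, 4]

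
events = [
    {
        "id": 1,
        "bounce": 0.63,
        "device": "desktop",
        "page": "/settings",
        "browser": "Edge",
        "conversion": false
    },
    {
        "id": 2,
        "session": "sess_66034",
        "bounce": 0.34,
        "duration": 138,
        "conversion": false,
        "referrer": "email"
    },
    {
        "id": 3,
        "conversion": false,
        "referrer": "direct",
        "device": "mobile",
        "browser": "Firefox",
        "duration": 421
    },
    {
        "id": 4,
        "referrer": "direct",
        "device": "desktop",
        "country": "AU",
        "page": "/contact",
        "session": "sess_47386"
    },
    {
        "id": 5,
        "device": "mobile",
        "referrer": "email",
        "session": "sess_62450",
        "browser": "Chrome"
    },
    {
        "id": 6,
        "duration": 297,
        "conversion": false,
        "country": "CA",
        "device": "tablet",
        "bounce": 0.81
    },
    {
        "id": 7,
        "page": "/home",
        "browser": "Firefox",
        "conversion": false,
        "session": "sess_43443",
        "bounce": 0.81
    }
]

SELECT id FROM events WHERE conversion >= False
[1, 2, 3, 6, 7]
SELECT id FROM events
[1, 2, 3, 4, 5, 6, 7]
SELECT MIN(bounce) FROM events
0.34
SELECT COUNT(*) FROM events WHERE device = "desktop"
2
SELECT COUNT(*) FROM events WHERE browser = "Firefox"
2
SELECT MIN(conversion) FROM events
False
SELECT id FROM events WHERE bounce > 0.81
[]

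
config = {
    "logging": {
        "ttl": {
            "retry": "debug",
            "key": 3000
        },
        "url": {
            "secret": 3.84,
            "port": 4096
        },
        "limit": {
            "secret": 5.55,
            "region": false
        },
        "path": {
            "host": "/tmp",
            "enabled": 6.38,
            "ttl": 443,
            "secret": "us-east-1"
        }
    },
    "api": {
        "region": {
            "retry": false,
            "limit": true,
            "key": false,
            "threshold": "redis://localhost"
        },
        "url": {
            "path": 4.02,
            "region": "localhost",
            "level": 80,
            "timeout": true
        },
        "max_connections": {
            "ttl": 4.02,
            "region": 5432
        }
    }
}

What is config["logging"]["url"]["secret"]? 3.84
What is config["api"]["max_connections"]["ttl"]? 4.02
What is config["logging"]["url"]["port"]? 4096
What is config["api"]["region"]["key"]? False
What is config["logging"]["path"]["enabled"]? 6.38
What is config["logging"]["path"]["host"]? "/tmp"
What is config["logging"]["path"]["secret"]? "us-east-1"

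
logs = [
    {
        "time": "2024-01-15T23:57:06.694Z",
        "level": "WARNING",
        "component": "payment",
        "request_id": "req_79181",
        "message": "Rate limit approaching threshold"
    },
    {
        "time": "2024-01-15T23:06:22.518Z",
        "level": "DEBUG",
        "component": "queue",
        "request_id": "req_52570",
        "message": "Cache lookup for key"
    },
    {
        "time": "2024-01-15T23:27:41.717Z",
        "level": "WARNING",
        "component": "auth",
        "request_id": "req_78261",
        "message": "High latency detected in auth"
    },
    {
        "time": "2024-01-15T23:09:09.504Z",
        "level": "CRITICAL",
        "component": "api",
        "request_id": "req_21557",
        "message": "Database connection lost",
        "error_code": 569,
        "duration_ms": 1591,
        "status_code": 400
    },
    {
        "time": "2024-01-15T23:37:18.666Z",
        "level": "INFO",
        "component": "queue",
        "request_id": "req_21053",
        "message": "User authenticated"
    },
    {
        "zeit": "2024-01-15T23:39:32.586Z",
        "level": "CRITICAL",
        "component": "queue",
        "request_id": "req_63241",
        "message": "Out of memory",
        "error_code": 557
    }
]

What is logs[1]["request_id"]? "req_52570"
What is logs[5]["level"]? "CRITICAL"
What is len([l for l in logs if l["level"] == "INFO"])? 1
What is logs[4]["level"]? "INFO"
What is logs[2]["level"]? "WARNING"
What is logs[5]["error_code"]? 557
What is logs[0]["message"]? "Rate limit approaching threshold"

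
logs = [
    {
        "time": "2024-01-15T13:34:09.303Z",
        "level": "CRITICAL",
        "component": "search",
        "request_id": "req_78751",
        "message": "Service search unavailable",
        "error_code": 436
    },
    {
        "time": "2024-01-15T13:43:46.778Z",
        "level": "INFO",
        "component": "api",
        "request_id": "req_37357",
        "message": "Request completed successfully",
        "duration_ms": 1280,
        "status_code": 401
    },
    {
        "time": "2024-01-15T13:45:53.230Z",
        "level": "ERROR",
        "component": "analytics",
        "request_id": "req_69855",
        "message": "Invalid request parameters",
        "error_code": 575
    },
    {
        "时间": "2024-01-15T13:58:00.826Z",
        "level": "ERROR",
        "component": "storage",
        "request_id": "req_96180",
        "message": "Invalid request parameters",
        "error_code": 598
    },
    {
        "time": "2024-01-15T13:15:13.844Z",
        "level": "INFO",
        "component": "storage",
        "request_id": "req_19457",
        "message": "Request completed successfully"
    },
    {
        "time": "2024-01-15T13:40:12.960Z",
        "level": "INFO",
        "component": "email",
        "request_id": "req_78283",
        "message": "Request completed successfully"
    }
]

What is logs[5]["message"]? "Request completed successfully"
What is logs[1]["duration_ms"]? 1280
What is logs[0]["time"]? "2024-01-15T13:34:09.303Z"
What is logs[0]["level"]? "CRITICAL"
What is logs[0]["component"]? "search"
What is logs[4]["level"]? "INFO"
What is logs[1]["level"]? "INFO"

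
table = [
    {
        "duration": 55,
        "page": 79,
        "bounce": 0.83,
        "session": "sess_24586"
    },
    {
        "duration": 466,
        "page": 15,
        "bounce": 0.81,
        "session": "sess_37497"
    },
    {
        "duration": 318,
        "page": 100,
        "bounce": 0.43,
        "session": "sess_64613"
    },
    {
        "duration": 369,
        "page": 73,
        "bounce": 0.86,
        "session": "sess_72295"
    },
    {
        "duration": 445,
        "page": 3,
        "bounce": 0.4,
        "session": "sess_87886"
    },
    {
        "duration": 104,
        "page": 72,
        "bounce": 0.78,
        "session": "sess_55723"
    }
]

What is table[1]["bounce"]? 0.81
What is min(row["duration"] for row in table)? 55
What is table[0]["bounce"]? 0.83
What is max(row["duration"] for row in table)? 466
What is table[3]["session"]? "sess_72295"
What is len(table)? 6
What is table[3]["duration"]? 369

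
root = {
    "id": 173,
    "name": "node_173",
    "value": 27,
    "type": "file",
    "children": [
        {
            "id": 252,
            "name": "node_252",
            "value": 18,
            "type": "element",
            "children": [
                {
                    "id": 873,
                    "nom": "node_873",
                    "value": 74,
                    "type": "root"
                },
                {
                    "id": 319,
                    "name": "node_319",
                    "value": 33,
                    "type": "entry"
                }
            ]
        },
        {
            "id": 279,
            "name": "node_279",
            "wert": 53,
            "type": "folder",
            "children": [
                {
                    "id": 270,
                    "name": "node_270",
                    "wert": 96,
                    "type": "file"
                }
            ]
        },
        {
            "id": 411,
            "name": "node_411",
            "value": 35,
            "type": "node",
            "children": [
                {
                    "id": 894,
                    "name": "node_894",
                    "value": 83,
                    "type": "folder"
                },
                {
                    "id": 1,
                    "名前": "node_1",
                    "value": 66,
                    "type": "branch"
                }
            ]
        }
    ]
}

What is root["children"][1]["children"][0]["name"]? "node_270"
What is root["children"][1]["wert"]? 53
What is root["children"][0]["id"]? 252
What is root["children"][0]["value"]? 18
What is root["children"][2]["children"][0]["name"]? "node_894"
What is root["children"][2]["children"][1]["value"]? 66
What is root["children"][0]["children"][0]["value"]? 74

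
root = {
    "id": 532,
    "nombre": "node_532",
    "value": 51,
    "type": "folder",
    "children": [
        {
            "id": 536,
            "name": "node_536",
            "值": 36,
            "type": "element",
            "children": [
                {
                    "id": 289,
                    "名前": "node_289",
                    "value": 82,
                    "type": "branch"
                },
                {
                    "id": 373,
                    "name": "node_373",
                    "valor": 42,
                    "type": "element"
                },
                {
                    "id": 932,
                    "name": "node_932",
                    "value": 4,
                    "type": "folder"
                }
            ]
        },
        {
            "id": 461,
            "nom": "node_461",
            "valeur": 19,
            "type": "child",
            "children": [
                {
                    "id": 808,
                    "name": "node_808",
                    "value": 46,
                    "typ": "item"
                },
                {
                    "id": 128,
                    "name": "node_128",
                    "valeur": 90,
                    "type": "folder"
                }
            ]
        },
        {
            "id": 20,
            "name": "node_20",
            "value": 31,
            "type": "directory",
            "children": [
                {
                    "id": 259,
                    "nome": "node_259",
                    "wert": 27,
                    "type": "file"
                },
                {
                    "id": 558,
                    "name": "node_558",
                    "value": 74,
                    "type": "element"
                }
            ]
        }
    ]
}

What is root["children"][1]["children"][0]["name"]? "node_808"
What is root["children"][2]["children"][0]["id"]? 259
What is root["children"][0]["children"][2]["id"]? 932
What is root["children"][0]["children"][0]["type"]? "branch"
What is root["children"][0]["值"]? 36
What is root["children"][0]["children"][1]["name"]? "node_373"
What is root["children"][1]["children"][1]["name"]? "node_128"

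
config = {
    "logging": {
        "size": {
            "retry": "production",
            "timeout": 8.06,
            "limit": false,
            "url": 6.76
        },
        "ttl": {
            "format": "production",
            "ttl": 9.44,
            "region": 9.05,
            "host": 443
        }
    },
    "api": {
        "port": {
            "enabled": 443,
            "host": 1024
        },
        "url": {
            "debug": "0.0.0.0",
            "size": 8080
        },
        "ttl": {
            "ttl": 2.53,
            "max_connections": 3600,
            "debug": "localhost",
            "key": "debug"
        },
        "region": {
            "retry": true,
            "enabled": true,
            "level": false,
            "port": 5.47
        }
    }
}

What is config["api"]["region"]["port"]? 5.47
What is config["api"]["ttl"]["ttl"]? 2.53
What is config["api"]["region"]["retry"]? True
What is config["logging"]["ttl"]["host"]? 443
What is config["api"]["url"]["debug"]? "0.0.0.0"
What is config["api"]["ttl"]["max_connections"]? 3600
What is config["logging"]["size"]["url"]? 6.76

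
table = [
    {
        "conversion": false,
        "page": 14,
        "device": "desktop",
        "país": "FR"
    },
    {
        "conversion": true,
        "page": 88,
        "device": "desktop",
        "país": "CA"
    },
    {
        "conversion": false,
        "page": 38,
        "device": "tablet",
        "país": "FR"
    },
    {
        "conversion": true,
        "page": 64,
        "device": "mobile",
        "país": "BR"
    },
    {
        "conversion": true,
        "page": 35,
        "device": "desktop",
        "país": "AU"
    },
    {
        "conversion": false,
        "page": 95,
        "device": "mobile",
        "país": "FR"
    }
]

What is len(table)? 6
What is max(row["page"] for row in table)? 95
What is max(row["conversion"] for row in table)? True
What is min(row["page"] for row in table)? 14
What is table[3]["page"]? 64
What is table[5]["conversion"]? False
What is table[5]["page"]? 95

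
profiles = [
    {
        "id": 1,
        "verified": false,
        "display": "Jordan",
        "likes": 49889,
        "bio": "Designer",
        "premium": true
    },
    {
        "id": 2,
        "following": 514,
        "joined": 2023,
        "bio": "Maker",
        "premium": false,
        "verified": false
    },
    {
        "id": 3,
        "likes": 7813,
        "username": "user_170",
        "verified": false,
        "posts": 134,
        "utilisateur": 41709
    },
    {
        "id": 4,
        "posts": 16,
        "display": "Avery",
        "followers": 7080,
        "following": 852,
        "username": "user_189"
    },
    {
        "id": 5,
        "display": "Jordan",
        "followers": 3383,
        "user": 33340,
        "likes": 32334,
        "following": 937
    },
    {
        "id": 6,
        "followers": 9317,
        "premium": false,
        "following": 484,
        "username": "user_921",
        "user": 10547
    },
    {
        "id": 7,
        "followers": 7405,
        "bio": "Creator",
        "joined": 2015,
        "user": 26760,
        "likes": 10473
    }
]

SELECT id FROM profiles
[1, 2, 3, 4, 5, 6, 7]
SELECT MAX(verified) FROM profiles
False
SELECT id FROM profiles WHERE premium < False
[]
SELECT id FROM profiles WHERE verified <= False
[1, 2, 3]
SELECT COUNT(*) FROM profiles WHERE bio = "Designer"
1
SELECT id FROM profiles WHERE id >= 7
[7]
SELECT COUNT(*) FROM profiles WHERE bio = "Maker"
1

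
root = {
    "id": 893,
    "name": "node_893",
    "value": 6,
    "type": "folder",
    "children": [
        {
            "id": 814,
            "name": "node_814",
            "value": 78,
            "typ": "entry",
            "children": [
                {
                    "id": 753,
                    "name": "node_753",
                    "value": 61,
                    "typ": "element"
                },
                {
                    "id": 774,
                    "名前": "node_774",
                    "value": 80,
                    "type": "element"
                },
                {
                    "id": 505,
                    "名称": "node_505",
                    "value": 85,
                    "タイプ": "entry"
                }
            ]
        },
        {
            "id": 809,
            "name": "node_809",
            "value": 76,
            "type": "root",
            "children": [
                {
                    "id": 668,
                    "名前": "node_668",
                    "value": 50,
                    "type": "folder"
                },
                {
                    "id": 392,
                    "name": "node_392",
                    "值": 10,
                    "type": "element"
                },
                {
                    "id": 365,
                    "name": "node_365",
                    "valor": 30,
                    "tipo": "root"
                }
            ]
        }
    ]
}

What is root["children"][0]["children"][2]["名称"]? "node_505"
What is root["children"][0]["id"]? 814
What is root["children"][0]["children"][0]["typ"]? "element"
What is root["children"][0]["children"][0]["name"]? "node_753"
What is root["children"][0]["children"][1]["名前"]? "node_774"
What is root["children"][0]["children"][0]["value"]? 61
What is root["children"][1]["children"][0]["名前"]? "node_668"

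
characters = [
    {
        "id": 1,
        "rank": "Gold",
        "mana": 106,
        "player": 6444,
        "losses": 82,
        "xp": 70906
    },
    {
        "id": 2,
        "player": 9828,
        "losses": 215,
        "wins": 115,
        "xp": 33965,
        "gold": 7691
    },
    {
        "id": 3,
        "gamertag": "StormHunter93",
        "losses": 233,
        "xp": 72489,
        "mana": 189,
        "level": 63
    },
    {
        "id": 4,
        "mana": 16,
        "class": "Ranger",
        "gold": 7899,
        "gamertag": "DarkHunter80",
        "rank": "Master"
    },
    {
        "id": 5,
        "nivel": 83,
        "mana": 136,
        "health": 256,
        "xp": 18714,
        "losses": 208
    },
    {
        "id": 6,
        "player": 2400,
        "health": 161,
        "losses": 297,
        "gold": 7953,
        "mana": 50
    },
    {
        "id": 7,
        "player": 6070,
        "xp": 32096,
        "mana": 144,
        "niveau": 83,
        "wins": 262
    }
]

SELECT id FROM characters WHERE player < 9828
[1, 6, 7]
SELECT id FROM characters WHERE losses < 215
[1, 5]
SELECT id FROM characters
[1, 2, 3, 4, 5, 6, 7]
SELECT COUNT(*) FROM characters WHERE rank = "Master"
1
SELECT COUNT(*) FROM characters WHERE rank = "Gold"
1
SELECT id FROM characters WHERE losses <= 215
[1, 2, 5]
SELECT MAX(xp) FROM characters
72489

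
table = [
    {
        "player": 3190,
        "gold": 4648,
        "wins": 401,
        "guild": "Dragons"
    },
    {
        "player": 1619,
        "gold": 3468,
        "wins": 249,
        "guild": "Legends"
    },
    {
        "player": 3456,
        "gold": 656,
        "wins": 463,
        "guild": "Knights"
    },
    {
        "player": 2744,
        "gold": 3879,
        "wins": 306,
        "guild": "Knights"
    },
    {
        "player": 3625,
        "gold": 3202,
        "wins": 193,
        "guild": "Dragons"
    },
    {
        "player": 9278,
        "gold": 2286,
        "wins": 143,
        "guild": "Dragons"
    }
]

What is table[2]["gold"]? 656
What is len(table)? 6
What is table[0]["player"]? 3190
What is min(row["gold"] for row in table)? 656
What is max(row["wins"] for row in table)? 463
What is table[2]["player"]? 3456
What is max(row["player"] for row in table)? 9278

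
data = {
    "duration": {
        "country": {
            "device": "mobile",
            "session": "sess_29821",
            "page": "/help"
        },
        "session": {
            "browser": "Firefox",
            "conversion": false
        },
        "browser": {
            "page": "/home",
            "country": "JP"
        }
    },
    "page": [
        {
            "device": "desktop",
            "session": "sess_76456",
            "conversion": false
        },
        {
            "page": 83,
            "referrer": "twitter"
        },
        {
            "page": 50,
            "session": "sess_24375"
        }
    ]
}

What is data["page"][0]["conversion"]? False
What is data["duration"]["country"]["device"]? "mobile"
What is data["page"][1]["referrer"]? "twitter"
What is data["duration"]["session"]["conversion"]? False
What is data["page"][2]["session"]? "sess_24375"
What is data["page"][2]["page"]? 50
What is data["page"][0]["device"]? "desktop"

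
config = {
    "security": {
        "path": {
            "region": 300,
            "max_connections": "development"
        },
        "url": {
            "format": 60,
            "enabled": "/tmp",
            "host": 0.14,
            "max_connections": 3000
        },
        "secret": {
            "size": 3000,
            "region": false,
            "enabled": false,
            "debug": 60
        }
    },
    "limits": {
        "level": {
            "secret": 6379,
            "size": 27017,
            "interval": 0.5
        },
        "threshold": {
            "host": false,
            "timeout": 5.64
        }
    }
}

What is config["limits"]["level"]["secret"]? 6379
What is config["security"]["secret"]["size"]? 3000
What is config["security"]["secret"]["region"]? False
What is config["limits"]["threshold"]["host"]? False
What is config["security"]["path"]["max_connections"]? "development"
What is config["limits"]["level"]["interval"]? 0.5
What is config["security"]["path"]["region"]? 300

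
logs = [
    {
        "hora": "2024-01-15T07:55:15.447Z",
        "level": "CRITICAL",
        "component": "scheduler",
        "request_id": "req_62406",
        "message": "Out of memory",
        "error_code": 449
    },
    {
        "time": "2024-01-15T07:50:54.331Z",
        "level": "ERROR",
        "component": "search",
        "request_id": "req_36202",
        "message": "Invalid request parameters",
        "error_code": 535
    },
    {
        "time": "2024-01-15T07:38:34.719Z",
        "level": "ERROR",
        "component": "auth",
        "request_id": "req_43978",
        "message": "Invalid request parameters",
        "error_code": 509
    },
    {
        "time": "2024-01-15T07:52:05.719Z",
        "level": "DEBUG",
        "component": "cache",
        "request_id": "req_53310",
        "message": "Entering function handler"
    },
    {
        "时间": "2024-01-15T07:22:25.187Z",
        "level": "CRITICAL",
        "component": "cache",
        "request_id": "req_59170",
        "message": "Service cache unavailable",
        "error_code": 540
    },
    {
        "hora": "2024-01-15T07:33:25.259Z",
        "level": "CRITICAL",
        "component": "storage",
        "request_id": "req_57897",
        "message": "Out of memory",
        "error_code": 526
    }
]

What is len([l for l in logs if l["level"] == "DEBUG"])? 1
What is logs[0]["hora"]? "2024-01-15T07:55:15.447Z"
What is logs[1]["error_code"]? 535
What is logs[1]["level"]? "ERROR"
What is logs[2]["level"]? "ERROR"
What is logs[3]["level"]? "DEBUG"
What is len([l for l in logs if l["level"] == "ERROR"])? 2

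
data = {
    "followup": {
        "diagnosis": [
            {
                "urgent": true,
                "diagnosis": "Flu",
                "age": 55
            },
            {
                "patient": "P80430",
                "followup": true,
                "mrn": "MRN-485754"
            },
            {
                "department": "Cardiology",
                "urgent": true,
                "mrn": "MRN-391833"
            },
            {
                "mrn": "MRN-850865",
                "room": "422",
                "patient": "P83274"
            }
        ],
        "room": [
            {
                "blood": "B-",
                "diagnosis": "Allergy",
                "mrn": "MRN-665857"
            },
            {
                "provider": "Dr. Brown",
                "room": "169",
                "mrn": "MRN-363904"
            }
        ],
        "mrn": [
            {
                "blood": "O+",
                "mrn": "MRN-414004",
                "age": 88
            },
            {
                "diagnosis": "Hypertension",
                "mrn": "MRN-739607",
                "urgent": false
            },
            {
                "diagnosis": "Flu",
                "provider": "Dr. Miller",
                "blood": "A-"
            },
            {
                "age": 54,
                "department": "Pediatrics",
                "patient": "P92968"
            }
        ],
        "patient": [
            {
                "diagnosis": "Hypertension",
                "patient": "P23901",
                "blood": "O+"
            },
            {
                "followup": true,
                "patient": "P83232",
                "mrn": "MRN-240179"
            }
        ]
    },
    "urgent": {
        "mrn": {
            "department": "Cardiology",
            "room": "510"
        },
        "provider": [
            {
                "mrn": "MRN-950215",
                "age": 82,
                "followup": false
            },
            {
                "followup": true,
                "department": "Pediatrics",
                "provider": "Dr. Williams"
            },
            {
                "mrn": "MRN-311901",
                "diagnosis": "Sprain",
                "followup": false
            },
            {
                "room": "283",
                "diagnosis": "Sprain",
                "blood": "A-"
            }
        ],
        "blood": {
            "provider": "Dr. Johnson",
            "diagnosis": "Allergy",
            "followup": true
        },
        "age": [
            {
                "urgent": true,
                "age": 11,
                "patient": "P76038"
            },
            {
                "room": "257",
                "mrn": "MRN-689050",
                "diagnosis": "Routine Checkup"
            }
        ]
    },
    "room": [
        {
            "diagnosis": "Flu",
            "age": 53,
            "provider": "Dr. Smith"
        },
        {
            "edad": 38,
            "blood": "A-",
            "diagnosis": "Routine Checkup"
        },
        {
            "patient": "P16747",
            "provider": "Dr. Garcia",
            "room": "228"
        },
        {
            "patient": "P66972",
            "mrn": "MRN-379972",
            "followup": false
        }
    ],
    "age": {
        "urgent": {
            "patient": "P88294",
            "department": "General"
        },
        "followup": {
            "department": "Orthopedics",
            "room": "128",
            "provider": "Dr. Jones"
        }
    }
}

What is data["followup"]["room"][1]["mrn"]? "MRN-363904"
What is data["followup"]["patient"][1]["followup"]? True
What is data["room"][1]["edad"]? 38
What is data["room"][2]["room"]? "228"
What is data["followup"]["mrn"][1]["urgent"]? False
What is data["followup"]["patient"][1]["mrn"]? "MRN-240179"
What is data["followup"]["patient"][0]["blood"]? "O+"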